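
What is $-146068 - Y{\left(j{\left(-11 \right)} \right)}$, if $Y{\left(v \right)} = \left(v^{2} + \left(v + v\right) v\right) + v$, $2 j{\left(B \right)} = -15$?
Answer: $- \frac{584917}{4} \approx -1.4623 \cdot 10^{5}$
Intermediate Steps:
$j{\left(B \right)} = - \frac{15}{2}$ ($j{\left(B \right)} = \frac{1}{2} \left(-15\right) = - \frac{15}{2}$)
$Y{\left(v \right)} = v + 3 v^{2}$ ($Y{\left(v \right)} = \left(v^{2} + 2 v v\right) + v = \left(v^{2} + 2 v^{2}\right) + v = 3 v^{2} + v = v + 3 v^{2}$)
$-146068 - Y{\left(j{\left(-11 \right)} \right)} = -146068 - - \frac{15 \left(1 + 3 \left(- \frac{15}{2}\right)\right)}{2} = -146068 - - \frac{15 \left(1 - \frac{45}{2}\right)}{2} = -146068 - \left(- \frac{15}{2}\right) \left(- \frac{43}{2}\right) = -146068 - \frac{645}{4} = - \frac{584917}{4}$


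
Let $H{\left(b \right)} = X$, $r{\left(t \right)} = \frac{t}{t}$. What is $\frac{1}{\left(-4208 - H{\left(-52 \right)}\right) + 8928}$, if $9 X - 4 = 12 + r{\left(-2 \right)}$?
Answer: $\frac{9}{42463} \approx 0.00021195$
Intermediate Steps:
$r{\left(t \right)} = 1$
$X = \frac{17}{9}$ ($X = \frac{4}{9} + \frac{12 + 1}{9} = \frac{4}{9} + \frac{1}{9} \cdot 13 = \frac{4}{9} + \frac{13}{9} = \frac{17}{9} \approx 1.8889$)
$H{\left(b \right)} = \frac{17}{9}$
$\frac{1}{\left(-4208 - H{\left(-52 \right)}\right) + 8928} = \frac{1}{\left(-4208 - \frac{17}{9}\right) + 8928} = \frac{1}{- \frac{37889}{9} + 8928} = \frac{1}{\frac{42463}{9}} = \frac{9}{42463}$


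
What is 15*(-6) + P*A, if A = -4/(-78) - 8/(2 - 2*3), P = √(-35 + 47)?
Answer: -90 + 160*√3/39 ≈ -82.894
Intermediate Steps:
P = 2*√3 (P = √12 = 2*√3 ≈ 3.4641)
A = 80/39 (A = -4*(-1/78) - 8/(2 - 6) = 2/39 - 8/(-4) = 2/39 - 8*(-¼) = 2/39 + 2 = 80/39 ≈ 2.0513)
15*(-6) + P*A = 15*(-6) + (2*√3)*(80/39) = -90 + 160*√3/39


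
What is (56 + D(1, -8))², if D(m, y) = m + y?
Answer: 2401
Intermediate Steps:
(56 + D(1, -8))² = (56 + (1 - 8))² = (56 - 7)² = 49² = 2401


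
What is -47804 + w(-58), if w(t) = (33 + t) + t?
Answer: -47887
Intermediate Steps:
w(t) = 33 + 2*t
-47804 + w(-58) = -47804 + (33 + 2*(-58)) = -47804 + (33 - 116) = -47804 - 83 = -47887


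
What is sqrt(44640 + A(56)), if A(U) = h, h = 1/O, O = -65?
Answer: sqrt(188603935)/65 ≈ 211.28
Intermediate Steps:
h = -1/65 (h = 1/(-65) = -1/65 ≈ -0.015385)
A(U) = -1/65
sqrt(44640 + A(56)) = sqrt(44640 - 1/65) = sqrt(2901599/65) = sqrt(188603935)/65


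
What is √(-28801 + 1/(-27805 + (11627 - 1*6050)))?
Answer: I*√3557528211353/11114 ≈ 169.71*I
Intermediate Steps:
√(-28801 + 1/(-27805 + (11627 - 1*6050))) = √(-28801 + 1/(-27805 + (11627 - 6050))) = √(-28801 + 1/(-27805 + 5577)) = √(-28801 + 1/(-22228)) = √(-28801 - 1/22228) = √(-640188629/22228) = I*√3557528211353/11114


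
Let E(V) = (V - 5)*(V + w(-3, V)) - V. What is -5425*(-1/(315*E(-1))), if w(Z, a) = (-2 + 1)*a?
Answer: 155/9 ≈ 17.222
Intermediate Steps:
w(Z, a) = -a
E(V) = -V (E(V) = (V - 5)*(V - V) - V = (-5 + V)*0 - V = 0 - V = -V)
-5425*(-1/(315*E(-1))) = -5425/((15*(-1*(-1)))*(-21)) = -5425/((15*1)*(-21)) = -5425/(15*(-21)) = -5425/(-315) = -5425*(-1/315) = 155/9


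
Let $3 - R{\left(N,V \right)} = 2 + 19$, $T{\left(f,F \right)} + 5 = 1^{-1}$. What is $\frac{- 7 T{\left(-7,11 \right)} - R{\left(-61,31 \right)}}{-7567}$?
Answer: $- \frac{2}{329} \approx -0.006079$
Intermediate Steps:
$T{\left(f,F \right)} = -4$ ($T{\left(f,F \right)} = -5 + 1^{-1} = -5 + 1 = -4$)
$R{\left(N,V \right)} = -18$ ($R{\left(N,V \right)} = 3 - \left(2 + 19\right) = 3 - 21 = -18$)
$\frac{- 7 T{\left(-7,11 \right)} - R{\left(-61,31 \right)}}{-7567} = \frac{\left(-7\right) \left(-4\right) - -18}{-7567} = \left(28 + 18\right) \left(- \frac{1}{7567}\right) = 46 \left(- \frac{1}{7567}\right) = - \frac{2}{329}$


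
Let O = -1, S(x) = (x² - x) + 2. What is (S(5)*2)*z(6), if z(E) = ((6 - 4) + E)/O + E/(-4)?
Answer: -418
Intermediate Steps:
S(x) = 2 + x² - x
z(E) = -2 - 5*E/4 (z(E) = ((6 - 4) + E)/(-1) + E/(-4) = (2 + E)*(-1) + E*(-¼) = (-2 - E) - E/4 = -2 - 5*E/4)
(S(5)*2)*z(6) = ((2 + 5² - 1*5)*2)*(-2 - 5/4*6) = ((2 + 25 - 5)*2)*(-2 - 15/2) = (22*2)*(-19/2) = 44*(-19/2) = -418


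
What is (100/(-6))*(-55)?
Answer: 2750/3 ≈ 916.67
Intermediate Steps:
(100/(-6))*(-55) = -⅙*100*(-55) = -50/3*(-55) = 2750/3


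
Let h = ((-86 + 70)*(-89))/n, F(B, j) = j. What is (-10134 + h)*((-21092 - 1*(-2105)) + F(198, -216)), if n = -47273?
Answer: 9199504513218/47273 ≈ 1.9460e+8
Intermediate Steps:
h = -1424/47273 (h = ((-86 + 70)*(-89))/(-47273) = -16*(-89)*(-1/47273) = 1424*(-1/47273) = -1424/47273 ≈ -0.030123)
(-10134 + h)*((-21092 - 1*(-2105)) + F(198, -216)) = (-10134 - 1424/47273)*((-21092 - 1*(-2105)) - 216) = -479066006*((-21092 + 2105) - 216)/47273 = -479066006*(-18987 - 216)/47273 = -479066006/47273*(-19203) = 9199504513218/47273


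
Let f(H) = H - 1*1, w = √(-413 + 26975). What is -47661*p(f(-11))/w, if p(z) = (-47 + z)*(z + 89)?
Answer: 72174641*√26562/8854 ≈ 1.3285e+6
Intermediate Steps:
w = √26562 ≈ 162.98
f(H) = -1 + H (f(H) = H - 1 = -1 + H)
p(z) = (-47 + z)*(89 + z)
-47661*p(f(-11))/w = -47661*√26562*(-4183 + (-1 - 11)² + 42*(-1 - 11))/26562 = -47661*√26562*(-4183 + (-12)² + 42*(-12))/26562 = -47661*√26562*(-4183 + 144 - 504)/26562 = -47661*(-4543*√26562/26562) = -(-72174641)*√26562/8854 = 72174641*√26562/8854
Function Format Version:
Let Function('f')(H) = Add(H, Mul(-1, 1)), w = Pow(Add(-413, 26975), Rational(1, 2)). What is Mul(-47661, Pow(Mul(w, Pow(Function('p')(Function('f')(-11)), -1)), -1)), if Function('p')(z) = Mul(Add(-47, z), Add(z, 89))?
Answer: Mul(Rational(72174641, 8854), Pow(26562, Rational(1, 2))) ≈ 1.3285e+6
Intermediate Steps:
w = Pow(26562, Rational(1, 2)) ≈ 162.98
Function('f')(H) = Add(-1, H) (Function('f')(H) = Add(H, -1) = Add(-1, H))
Function('p')(z) = Mul(Add(-47, z), Add(89, z))
Mul(-47661, Pow(Mul(w, Pow(Function('p')(Function('f')(-11)), -1)), -1)) = Mul(-47661, Pow(Mul(Pow(26562, Rational(1, 2)), Pow(Add(-4183, Pow(Add(-1, -11), 2), Mul(42, Add(-1, -11))), -1)), -1)) = Mul(-47661, Pow(Mul(Pow(26562, Rational(1, 2)), Pow(Add(-4183, Pow(-12, 2), Mul(42, -12)), -1)), -1)) = Mul(-47661, Pow(Mul(Pow(26562, Rational(1, 2)), Pow(Add(-4183, 144, -504), -1)), -1)) = Mul(-47661, Pow(Mul(Pow(26562, Rational(1, 2)), Pow(-4543, -1)), -1)) = Mul(-47661, Pow(Mul(Pow(26562, Rational(1, 2)), Rational(-1, 4543)), -1)) = Mul(-47661, Pow(Mul(Rational(-1, 4543), Pow(26562, Rational(1, 2))), -1)) = Mul(-47661, Mul(Rational(-4543, 26562), Pow(26562, Rational(1, 2)))) = Mul(Rational(72174641, 8854), Pow(26562, Rational(1, 2)))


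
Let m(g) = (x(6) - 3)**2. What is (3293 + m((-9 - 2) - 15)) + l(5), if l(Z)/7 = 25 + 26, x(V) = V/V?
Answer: 3654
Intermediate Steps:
x(V) = 1
m(g) = 4 (m(g) = (1 - 3)**2 = (-2)**2 = 4)
l(Z) = 357 (l(Z) = 7*(25 + 26) = 7*51 = 357)
(3293 + m((-9 - 2) - 15)) + l(5) = (3293 + 4) + 357 = 3297 + 357 = 3654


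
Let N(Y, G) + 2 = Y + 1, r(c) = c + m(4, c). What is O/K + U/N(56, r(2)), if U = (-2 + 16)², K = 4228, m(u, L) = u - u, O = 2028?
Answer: 235057/58135 ≈ 4.0433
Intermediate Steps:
m(u, L) = 0
r(c) = c (r(c) = c + 0 = c)
N(Y, G) = -1 + Y (N(Y, G) = -2 + (Y + 1) = -2 + (1 + Y) = -1 + Y)
U = 196 (U = 14² = 196)
O/K + U/N(56, r(2)) = 2028/4228 + 196/(-1 + 56) = 2028*(1/4228) + 196/55 = 507/1057 + 196*(1/55) = 507/1057 + 196/55 = 235057/58135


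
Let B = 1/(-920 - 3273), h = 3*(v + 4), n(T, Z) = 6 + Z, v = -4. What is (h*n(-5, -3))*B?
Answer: 0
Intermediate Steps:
h = 0 (h = 3*(-4 + 4) = 3*0 = 0)
B = -1/4193 (B = 1/(-4193) = -1/4193 ≈ -0.00023849)
(h*n(-5, -3))*B = (0*(6 - 3))*(-1/4193) = (0*3)*(-1/4193) = 0*(-1/4193) = 0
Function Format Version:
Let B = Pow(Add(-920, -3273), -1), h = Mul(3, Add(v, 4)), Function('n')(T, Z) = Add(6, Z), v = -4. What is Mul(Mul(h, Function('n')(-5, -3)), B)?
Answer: 0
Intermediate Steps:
h = 0 (h = Mul(3, Add(-4, 4)) = Mul(3, 0) = 0)
B = Rational(-1, 4193) (B = Pow(-4193, -1) = Rational(-1, 4193) ≈ -0.00023849)
Mul(Mul(h, Function('n')(-5, -3)), B) = Mul(Mul(0, Add(6, -3)), Rational(-1, 4193)) = Mul(Mul(0, 3), Rational(-1, 4193)) = Mul(0, Rational(-1, 4193)) = 0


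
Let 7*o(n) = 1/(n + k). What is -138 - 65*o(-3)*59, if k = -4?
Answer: -2927/49 ≈ -59.735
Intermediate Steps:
o(n) = 1/(7*(-4 + n)) (o(n) = 1/(7*(n - 4)) = 1/(7*(-4 + n)))
-138 - 65*o(-3)*59 = -138 - 65*1/(7*(-4 - 3))*59 = -138 - 65*(⅐)/(-7)*59 = -138 - 65*(⅐)*(-⅐)*59 = -138 - (-65)*59/49 = -138 - 65*(-59/49) = -138 + 3835/49 = -2927/49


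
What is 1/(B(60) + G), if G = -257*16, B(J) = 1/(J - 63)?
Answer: -3/12337 ≈ -0.00024317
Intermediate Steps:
B(J) = 1/(-63 + J)
G = -4112
1/(B(60) + G) = 1/(1/(-63 + 60) - 4112) = 1/(1/(-3) - 4112) = 1/(-⅓ - 4112) = 1/(-12337/3) = -3/12337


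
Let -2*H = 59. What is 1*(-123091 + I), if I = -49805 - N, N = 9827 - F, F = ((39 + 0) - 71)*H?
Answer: -181779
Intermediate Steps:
H = -59/2 (H = -½*59 = -59/2 ≈ -29.500)
F = 944 (F = ((39 + 0) - 71)*(-59/2) = (39 - 71)*(-59/2) = -32*(-59/2) = 944)
N = 8883 (N = 9827 - 1*944 = 9827 - 944 = 8883)
I = -58688 (I = -49805 - 1*8883 = -49805 - 8883 = -58688)
1*(-123091 + I) = 1*(-123091 - 58688) = 1*(-181779) = -181779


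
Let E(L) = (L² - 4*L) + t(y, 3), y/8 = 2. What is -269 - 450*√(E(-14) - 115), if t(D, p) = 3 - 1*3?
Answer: -269 - 450*√137 ≈ -5536.1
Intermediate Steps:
y = 16 (y = 8*2 = 16)
t(D, p) = 0 (t(D, p) = 3 - 3 = 0)
E(L) = L² - 4*L (E(L) = (L² - 4*L) + 0 = L² - 4*L)
-269 - 450*√(E(-14) - 115) = -269 - 450*√(-14*(-4 - 14) - 115) = -269 - 450*√(-14*(-18) - 115) = -269 - 450*√(252 - 115) = -269 - 450*√137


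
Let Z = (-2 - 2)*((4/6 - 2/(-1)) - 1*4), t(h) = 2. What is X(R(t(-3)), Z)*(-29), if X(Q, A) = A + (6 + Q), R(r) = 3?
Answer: -1247/3 ≈ -415.67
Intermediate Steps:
Z = 16/3 (Z = -4*((4*(⅙) - 2*(-1)) - 4) = -4*((⅔ + 2) - 4) = -4*(8/3 - 4) = -4*(-4/3) = 16/3 ≈ 5.3333)
X(Q, A) = 6 + A + Q
X(R(t(-3)), Z)*(-29) = (6 + 16/3 + 3)*(-29) = (43/3)*(-29) = -1247/3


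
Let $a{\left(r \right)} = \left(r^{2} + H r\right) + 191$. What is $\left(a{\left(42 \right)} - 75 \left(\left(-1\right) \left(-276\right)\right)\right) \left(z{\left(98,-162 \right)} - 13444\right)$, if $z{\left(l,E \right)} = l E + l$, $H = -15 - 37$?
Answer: $611587238$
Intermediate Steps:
$H = -52$ ($H = -15 - 37 = -52$)
$z{\left(l,E \right)} = l + E l$ ($z{\left(l,E \right)} = E l + l = l + E l$)
$a{\left(r \right)} = 191 + r^{2} - 52 r$ ($a{\left(r \right)} = \left(r^{2} - 52 r\right) + 191 = 191 + r^{2} - 52 r$)
$\left(a{\left(42 \right)} - 75 \left(\left(-1\right) \left(-276\right)\right)\right) \left(z{\left(98,-162 \right)} - 13444\right) = \left(\left(191 + 42^{2} - 2184\right) - 75 \left(\left(-1\right) \left(-276\right)\right)\right) \left(98 \left(1 - 162\right) - 13444\right) = \left(\left(191 + 1764 - 2184\right) - 20700\right) \left(98 \left(-161\right) - 13444\right) = \left(-229 - 20700\right) \left(-15778 - 13444\right) = \left(-20929\right) \left(-29222\right) = 611587238$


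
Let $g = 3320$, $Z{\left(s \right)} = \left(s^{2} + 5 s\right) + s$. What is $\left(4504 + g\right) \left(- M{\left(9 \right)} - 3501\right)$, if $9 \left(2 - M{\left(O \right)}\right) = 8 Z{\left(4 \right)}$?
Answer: $- \frac{81387856}{3} \approx -2.7129 \cdot 10^{7}$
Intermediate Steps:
$Z{\left(s \right)} = s^{2} + 6 s$
$M{\left(O \right)} = - \frac{302}{9}$ ($M{\left(O \right)} = 2 - \frac{8 \cdot 4 \left(6 + 4\right)}{9} = 2 - \frac{8 \cdot 4 \cdot 10}{9} = 2 - \frac{8 \cdot 40}{9} = 2 - \frac{320}{9} = - \frac{302}{9}$)
$\left(4504 + g\right) \left(- M{\left(9 \right)} - 3501\right) = \left(4504 + 3320\right) \left(\left(-1\right) \left(- \frac{302}{9}\right) - 3501\right) = 7824 \left(\frac{302}{9} - 3501\right) = 7824 \left(- \frac{31207}{9}\right) = - \frac{81387856}{3}$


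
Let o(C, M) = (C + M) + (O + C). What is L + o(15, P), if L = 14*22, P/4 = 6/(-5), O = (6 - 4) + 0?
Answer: 1676/5 ≈ 335.20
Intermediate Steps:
O = 2 (O = 2 + 0 = 2)
P = -24/5 (P = 4*(6/(-5)) = 4*(6*(-⅕)) = 4*(-6/5) = -24/5 ≈ -4.8000)
o(C, M) = 2 + M + 2*C (o(C, M) = (C + M) + (2 + C) = 2 + M + 2*C)
L = 308
L + o(15, P) = 308 + (2 - 24/5 + 2*15) = 308 + (2 - 24/5 + 30) = 308 + 136/5 = 1676/5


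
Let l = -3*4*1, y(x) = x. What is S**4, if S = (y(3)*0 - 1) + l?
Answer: 28561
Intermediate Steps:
l = -12 (l = -12*1 = -12)
S = -13 (S = (3*0 - 1) - 12 = (0 - 1) - 12 = -1 - 12 = -13)
S**4 = (-13)**4 = 28561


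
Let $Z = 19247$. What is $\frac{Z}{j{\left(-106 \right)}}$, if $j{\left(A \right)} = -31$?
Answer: $- \frac{19247}{31} \approx -620.87$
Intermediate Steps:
$\frac{Z}{j{\left(-106 \right)}} = \frac{19247}{-31} = 19247 \left(- \frac{1}{31}\right) = - \frac{19247}{31}$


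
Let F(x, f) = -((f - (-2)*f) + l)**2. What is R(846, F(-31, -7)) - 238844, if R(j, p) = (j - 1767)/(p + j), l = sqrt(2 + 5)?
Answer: -17442482911/73028 + 19341*sqrt(7)/73028 ≈ -2.3885e+5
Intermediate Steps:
l = sqrt(7) ≈ 2.6458
F(x, f) = -(sqrt(7) + 3*f)**2 (F(x, f) = -((f - (-2)*f) + sqrt(7))**2 = -((f + 2*f) + sqrt(7))**2 = -(3*f + sqrt(7))**2 = -(sqrt(7) + 3*f)**2)
R(j, p) = (-1767 + j)/(j + p)
R(846, F(-31, -7)) - 238844 = (-1767 + 846)/(846 - (sqrt(7) + 3*(-7))**2) - 238844 = -921/(846 - (sqrt(7) - 21)**2) - 238844 = -921/(846 - (-21 + sqrt(7))**2) - 238844 = -238844 - 921/(846 - (-21 + sqrt(7))**2)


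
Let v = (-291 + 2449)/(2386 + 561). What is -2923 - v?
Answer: -8616239/2947 ≈ -2923.7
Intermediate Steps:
v = 2158/2947 ≈ 0.73227
-2923 - v = -2923 - 1*2158/2947 = -2923 - 2158/2947 = -8616239/2947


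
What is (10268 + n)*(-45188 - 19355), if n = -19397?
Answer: 589213047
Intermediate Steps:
(10268 + n)*(-45188 - 19355) = (10268 - 19397)*(-45188 - 19355) = -9129*(-64543) = 589213047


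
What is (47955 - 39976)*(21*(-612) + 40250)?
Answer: 218608642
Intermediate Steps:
(47955 - 39976)*(21*(-612) + 40250) = 7979*(-12852 + 40250) = 7979*27398 = 218608642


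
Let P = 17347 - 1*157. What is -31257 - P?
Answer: -48447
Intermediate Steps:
P = 17190 (P = 17347 - 157 = 17190)
-31257 - P = -31257 - 1*17190 = -31257 - 17190 = -48447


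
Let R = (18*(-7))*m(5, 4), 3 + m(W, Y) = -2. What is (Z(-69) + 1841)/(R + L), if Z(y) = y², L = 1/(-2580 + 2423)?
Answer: 1036514/98909 ≈ 10.479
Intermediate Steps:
L = -1/157 (L = 1/(-157) = -1/157 ≈ -0.0063694)
m(W, Y) = -5 (m(W, Y) = -3 - 2 = -5)
R = 630 (R = (18*(-7))*(-5) = -126*(-5) = 630)
(Z(-69) + 1841)/(R + L) = ((-69)² + 1841)/(630 - 1/157) = (4761 + 1841)/(98909/157) = 6602*(157/98909) = 1036514/98909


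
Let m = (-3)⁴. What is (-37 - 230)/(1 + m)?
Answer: -267/82 ≈ -3.2561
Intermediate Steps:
m = 81
(-37 - 230)/(1 + m) = (-37 - 230)/(1 + 81) = -267/82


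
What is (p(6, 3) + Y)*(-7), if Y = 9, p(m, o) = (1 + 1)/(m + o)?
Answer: -581/9 ≈ -64.556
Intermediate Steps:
p(m, o) = 2/(m + o)
(p(6, 3) + Y)*(-7) = (2/(6 + 3) + 9)*(-7) = (2/9 + 9)*(-7) = (83/9)*(-7) = -581/9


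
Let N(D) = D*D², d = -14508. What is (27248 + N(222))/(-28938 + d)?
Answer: -5484148/21723 ≈ -252.46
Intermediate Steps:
N(D) = D³
(27248 + N(222))/(-28938 + d) = (27248 + 222³)/(-28938 - 14508) = (27248 + 10941048)/(-43446) = 10968296*(-1/43446) = -5484148/21723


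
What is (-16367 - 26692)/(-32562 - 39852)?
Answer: 14353/24138 ≈ 0.59462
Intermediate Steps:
(-16367 - 26692)/(-32562 - 39852) = -43059/(-72414) = -43059*(-1/72414) = 14353/24138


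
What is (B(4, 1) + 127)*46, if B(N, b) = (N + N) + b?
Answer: 6256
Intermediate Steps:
B(N, b) = b + 2*N (B(N, b) = 2*N + b = b + 2*N)
(B(4, 1) + 127)*46 = ((1 + 2*4) + 127)*46 = ((1 + 8) + 127)*46 = (9 + 127)*46 = 136*46 = 6256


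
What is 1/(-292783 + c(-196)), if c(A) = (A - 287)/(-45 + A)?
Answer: -241/70560220 ≈ -3.4155e-6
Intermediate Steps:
c(A) = (-287 + A)/(-45 + A)
1/(-292783 + c(-196)) = 1/(-292783 + (-287 - 196)/(-45 - 196)) = 1/(-292783 - 483/(-241)) = 1/(-292783 - 1/241*(-483)) = 1/(-292783 + 483/241) = 1/(-70560220/241) = -241/70560220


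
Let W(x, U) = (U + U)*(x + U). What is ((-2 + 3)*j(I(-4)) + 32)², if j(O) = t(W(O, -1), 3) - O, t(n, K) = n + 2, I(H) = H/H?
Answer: 1089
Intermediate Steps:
I(H) = 1
W(x, U) = 2*U*(U + x) (W(x, U) = (2*U)*(U + x) = 2*U*(U + x))
t(n, K) = 2 + n
j(O) = 4 - 3*O (j(O) = (2 + 2*(-1)*(-1 + O)) - O = (2 + (2 - 2*O)) - O = (4 - 2*O) - O = 4 - 3*O)
((-2 + 3)*j(I(-4)) + 32)² = ((-2 + 3)*(4 - 3*1) + 32)² = (1*(4 - 3) + 32)² = (1*1 + 32)² = (1 + 32)² = 33² = 1089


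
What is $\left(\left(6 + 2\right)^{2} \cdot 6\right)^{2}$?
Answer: $147456$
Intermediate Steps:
$\left(\left(6 + 2\right)^{2} \cdot 6\right)^{2} = \left(8^{2} \cdot 6\right)^{2} = \left(64 \cdot 6\right)^{2} = 384^{2} = 147456$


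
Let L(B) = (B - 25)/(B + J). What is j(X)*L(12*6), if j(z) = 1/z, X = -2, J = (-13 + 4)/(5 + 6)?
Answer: -517/1566 ≈ -0.33014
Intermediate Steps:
J = -9/11 ≈ -0.81818
L(B) = (-25 + B)/(-9/11 + B) (L(B) = (B - 25)/(B - 9/11) = (-25 + B)/(-9/11 + B))
j(X)*L(12*6) = (11*(-25 + 12*6)/(-9 + 11*(12*6)))/(-2) = -11*(-25 + 72)/(2*(-9 + 11*72)) = -11*47/(2*(-9 + 792)) = -11*47/(2*783) = -½*517/783 = -517/1566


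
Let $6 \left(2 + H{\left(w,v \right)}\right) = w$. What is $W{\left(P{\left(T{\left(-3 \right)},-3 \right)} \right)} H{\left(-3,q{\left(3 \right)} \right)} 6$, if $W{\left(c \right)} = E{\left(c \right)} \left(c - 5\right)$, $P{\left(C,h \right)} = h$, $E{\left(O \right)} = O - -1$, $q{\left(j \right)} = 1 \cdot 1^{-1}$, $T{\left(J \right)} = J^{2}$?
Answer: $-240$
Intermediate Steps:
$q{\left(j \right)} = 1$ ($q{\left(j \right)} = 1 \cdot 1 = 1$)
$E{\left(O \right)} = 1 + O$ ($E{\left(O \right)} = O + 1 = 1 + O$)
$H{\left(w,v \right)} = -2 + \frac{w}{6}$
$W{\left(c \right)} = \left(1 + c\right) \left(-5 + c\right)$ ($W{\left(c \right)} = \left(1 + c\right) \left(c - 5\right) = \left(1 + c\right) \left(-5 + c\right)$)
$W{\left(P{\left(T{\left(-3 \right)},-3 \right)} \right)} H{\left(-3,q{\left(3 \right)} \right)} 6 = \left(1 - 3\right) \left(-5 - 3\right) \left(-2 + \frac{1}{6} \left(-3\right)\right) 6 = \left(-2\right) \left(-8\right) \left(-2 - \frac{1}{2}\right) 6 = 16 \left(- \frac{5}{2}\right) 6 = \left(-40\right) 6 = -240$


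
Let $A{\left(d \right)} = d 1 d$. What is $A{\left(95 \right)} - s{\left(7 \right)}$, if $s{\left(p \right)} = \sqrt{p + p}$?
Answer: $9025 - \sqrt{14} \approx 9021.3$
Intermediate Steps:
$s{\left(p \right)} = \sqrt{2} \sqrt{p}$ ($s{\left(p \right)} = \sqrt{2 p} = \sqrt{2} \sqrt{p}$)
$A{\left(d \right)} = d^{2}$ ($A{\left(d \right)} = d d = d^{2}$)
$A{\left(95 \right)} - s{\left(7 \right)} = 95^{2} - \sqrt{2} \sqrt{7} = 9025 - \sqrt{14}$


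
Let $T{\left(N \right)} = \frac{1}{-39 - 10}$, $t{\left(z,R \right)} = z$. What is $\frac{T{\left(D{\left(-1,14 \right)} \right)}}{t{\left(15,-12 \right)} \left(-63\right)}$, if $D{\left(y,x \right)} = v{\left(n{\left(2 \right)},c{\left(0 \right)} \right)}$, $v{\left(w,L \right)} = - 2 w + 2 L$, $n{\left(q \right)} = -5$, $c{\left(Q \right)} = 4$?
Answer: $\frac{1}{46305} \approx 2.1596 \cdot 10^{-5}$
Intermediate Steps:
$D{\left(y,x \right)} = 18$ ($D{\left(y,x \right)} = \left(-2\right) \left(-5\right) + 2 \cdot 4 = 10 + 8 = 18$)
$T{\left(N \right)} = - \frac{1}{49}$ ($T{\left(N \right)} = \frac{1}{-49} = - \frac{1}{49}$)
$\frac{T{\left(D{\left(-1,14 \right)} \right)}}{t{\left(15,-12 \right)} \left(-63\right)} = - \frac{1}{49 \cdot 15 \left(-63\right)} = - \frac{1}{49 \left(-945\right)} = \left(- \frac{1}{49}\right) \left(- \frac{1}{945}\right) = \frac{1}{46305}$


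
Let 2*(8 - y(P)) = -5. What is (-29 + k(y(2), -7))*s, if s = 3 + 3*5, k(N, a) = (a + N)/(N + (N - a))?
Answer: -2079/4 ≈ -519.75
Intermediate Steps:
y(P) = 21/2 (y(P) = 8 - 1/2*(-5) = 8 + 5/2 = 21/2)
k(N, a) = (N + a)/(-a + 2*N)
s = 18 (s = 3 + 15 = 18)
(-29 + k(y(2), -7))*s = (-29 + (21/2 - 7)/(-1*(-7) + 2*(21/2)))*18 = (-29 + (7/2)/(7 + 21))*18 = (-29 + (7/2)/28)*18 = (-29 + (1/28)*(7/2))*18 = (-29 + 1/8)*18 = -231/8*18 = -2079/4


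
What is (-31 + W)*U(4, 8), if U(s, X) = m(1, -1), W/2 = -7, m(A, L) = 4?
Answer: -180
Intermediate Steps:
W = -14 (W = 2*(-7) = -14)
U(s, X) = 4
(-31 + W)*U(4, 8) = (-31 - 14)*4 = -45*4 = -180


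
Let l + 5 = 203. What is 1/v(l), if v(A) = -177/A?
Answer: -66/59 ≈ -1.1186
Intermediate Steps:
l = 198 (l = -5 + 203 = 198)
1/v(l) = 1/(-177/198) = 1/(-177*1/198) = 1/(-59/66) = -66/59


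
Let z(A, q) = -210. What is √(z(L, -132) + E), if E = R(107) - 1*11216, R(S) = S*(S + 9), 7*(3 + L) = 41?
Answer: √986 ≈ 31.401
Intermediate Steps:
L = 20/7 (L = -3 + (⅐)*41 = -3 + 41/7 = 20/7 ≈ 2.8571)
R(S) = S*(9 + S)
E = 1196 (E = 107*(9 + 107) - 1*11216 = 107*116 - 11216 = 12412 - 11216 = 1196)
√(z(L, -132) + E) = √(-210 + 1196) = √986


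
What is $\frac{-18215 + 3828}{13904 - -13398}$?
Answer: $- \frac{14387}{27302} \approx -0.52696$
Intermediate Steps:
$\frac{-18215 + 3828}{13904 - -13398} = - \frac{14387}{13904 + 13398} = - \frac{14387}{27302}$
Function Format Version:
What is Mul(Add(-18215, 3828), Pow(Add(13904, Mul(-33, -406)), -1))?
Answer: Rational(-14387, 27302) ≈ -0.52696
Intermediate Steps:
Mul(Add(-18215, 3828), Pow(Add(13904, Mul(-33, -406)), -1)) = Mul(-14387, Pow(Add(13904, 13398), -1)) = Mul(-14387, Pow(27302, -1)) = Mul(-14387, Rational(1, 27302)) = Rational(-14387, 27302)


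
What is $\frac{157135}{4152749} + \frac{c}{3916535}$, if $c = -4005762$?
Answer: $- \frac{16019499412513}{16264386804715} \approx -0.98494$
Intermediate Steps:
$\frac{157135}{4152749} + \frac{c}{3916535} = \frac{157135}{4152749} - \frac{4005762}{3916535} = - \frac{16019499412513}{16264386804715}$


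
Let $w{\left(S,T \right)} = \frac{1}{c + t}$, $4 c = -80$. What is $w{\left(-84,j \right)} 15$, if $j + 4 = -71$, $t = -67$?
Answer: $- \frac{5}{29} \approx -0.17241$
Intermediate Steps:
$c = -20$ ($c = \frac{1}{4} \left(-80\right) = -20$)
$j = -75$ ($j = -4 - 71 = -75$)
$w{\left(S,T \right)} = - \frac{1}{87}$ ($w{\left(S,T \right)} = \frac{1}{-20 - 67} = \frac{1}{-87} = - \frac{1}{87}$)
$w{\left(-84,j \right)} 15 = \left(- \frac{1}{87}\right) 15 = - \frac{5}{29}$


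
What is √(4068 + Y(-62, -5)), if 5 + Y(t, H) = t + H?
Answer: 6*√111 ≈ 63.214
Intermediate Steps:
Y(t, H) = -5 + H + t (Y(t, H) = -5 + (t + H) = -5 + (H + t) = -5 + H + t)
√(4068 + Y(-62, -5)) = √(4068 + (-5 - 5 - 62)) = √(4068 - 72) = √3996 = 6*√111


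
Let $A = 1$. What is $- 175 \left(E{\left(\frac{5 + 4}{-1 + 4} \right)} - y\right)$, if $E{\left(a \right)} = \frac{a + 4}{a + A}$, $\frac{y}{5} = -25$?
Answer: $- \frac{88725}{4} \approx -22181.0$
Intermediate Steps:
$y = -125$ ($y = 5 \left(-25\right) = -125$)
$E{\left(a \right)} = \frac{4 + a}{1 + a}$ ($E{\left(a \right)} = \frac{a + 4}{a + 1} = \frac{4 + a}{1 + a}$)
$- 175 \left(E{\left(\frac{5 + 4}{-1 + 4} \right)} - y\right) = - 175 \left(\frac{4 + \frac{5 + 4}{-1 + 4}}{1 + \frac{5 + 4}{-1 + 4}} - -125\right) = - 175 \left(\frac{4 + \frac{9}{3}}{1 + \frac{9}{3}} + 125\right) = - 175 \left(\frac{4 + 9 \cdot \frac{1}{3}}{1 + 9 \cdot \frac{1}{3}} + 125\right) = - 175 \left(\frac{4 + 3}{1 + 3} + 125\right) = - 175 \left(\frac{1}{4} \cdot 7 + 125\right) = - 175 \left(\frac{7}{4} + 125\right) = \left(-175\right) \frac{507}{4} = - \frac{88725}{4}$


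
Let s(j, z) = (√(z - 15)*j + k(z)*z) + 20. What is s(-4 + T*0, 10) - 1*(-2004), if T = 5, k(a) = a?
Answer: 2124 - 4*I*√5 ≈ 2124.0 - 8.9443*I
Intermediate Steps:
s(j, z) = 20 + z² + j*√(-15 + z) (s(j, z) = (√(z - 15)*j + z*z) + 20 = (√(-15 + z)*j + z²) + 20 = (j*√(-15 + z) + z²) + 20 = (z² + j*√(-15 + z)) + 20 = 20 + z² + j*√(-15 + z))
s(-4 + T*0, 10) - 1*(-2004) = (20 + 10² + (-4 + 5*0)*√(-15 + 10)) - 1*(-2004) = (20 + 100 + (-4 + 0)*√(-5)) + 2004 = (20 + 100 - 4*I*√5) + 2004 = (120 - 4*I*√5) + 2004 = 2124 - 4*I*√5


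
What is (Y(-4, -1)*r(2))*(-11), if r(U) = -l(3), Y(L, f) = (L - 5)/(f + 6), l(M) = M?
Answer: -297/5 ≈ -59.400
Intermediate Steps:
Y(L, f) = (-5 + L)/(6 + f)
r(U) = -3 (r(U) = -1*3 = -3)
(Y(-4, -1)*r(2))*(-11) = (((-5 - 4)/(6 - 1))*(-3))*(-11) = ((-9/5)*(-3))*(-11) = (((1/5)*(-9))*(-3))*(-11) = -9/5*(-3)*(-11) = (27/5)*(-11) = -297/5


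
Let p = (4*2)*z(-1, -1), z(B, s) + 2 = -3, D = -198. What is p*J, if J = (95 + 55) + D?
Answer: 1920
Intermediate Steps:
z(B, s) = -5 (z(B, s) = -2 - 3 = -5)
p = -40 (p = (4*2)*(-5) = 8*(-5) = -40)
J = -48 (J = (95 + 55) - 198 = 150 - 198 = -48)
p*J = -40*(-48) = 1920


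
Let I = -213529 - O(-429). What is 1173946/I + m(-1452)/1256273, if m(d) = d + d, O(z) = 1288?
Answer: -1475420491826/269868797041 ≈ -5.4672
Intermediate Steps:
I = -214817 (I = -213529 - 1*1288 = -213529 - 1288 = -214817)
m(d) = 2*d
1173946/I + m(-1452)/1256273 = 1173946/(-214817) + (2*(-1452))/1256273 = 1173946*(-1/214817) - 2904*1/1256273 = -1173946/214817 - 2904/1256273 = -1475420491826/269868797041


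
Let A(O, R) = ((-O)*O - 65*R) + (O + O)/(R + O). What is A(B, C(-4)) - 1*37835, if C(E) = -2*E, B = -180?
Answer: -3042375/43 ≈ -70753.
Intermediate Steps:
A(O, R) = -O² - 65*R + 2*O/(O + R) (A(O, R) = (-O² - 65*R) + (2*O)/(O + R) = (-O² - 65*R) + 2*O/(O + R) = -O² - 65*R + 2*O/(O + R))
A(B, C(-4)) - 1*37835 = (-1*(-180)³ - 65*(-2*(-4))² + 2*(-180) - 1*(-2*(-4))*(-180)² - 65*(-180)*(-2*(-4)))/(-180 - 2*(-4)) - 1*37835 = (-1*(-5832000) - 65*8² - 360 - 1*8*32400 - 65*(-180)*8)/(-180 + 8) - 37835 = (5832000 - 65*64 - 360 - 259200 + 93600)/(-172) - 37835 = -(5832000 - 4160 - 360 - 259200 + 93600)/172 - 37835 = -1/172*5661880 - 37835 = -1415470/43 - 37835 = -3042375/43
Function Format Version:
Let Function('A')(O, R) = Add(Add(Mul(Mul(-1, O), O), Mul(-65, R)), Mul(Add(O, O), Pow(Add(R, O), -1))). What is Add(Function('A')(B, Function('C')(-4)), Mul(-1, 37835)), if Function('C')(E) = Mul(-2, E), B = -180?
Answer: Rational(-3042375, 43) ≈ -70753.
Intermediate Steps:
Function('A')(O, R) = Add(Mul(-1, Pow(O, 2)), Mul(-65, R), Mul(2, O, Pow(Add(O, R), -1))) (Function('A')(O, R) = Add(Add(Mul(-1, Pow(O, 2)), Mul(-65, R)), Mul(Mul(2, O), Pow(Add(O, R), -1))) = Add(Add(Mul(-1, Pow(O, 2)), Mul(-65, R)), Mul(2, O, Pow(Add(O, R), -1))) = Add(Mul(-1, Pow(O, 2)), Mul(-65, R), Mul(2, O, Pow(Add(O, R), -1))))
Add(Function('A')(B, Function('C')(-4)), Mul(-1, 37835)) = Add(Mul(Pow(Add(-180, Mul(-2, -4)), -1), Add(Mul(-1, Pow(-180, 3)), Mul(-65, Pow(Mul(-2, -4), 2)), Mul(2, -180), Mul(-1, Mul(-2, -4), Pow(-180, 2)), Mul(-65, -180, Mul(-2, -4)))), Mul(-1, 37835)) = Add(Mul(Pow(Add(-180, 8), -1), Add(Mul(-1, -5832000), Mul(-65, Pow(8, 2)), -360, Mul(-1, 8, 32400), Mul(-65, -180, 8))), -37835) = Add(Mul(Pow(-172, -1), Add(5832000, Mul(-65, 64), -360, -259200, 93600)), -37835) = Add(Mul(Rational(-1, 172), Add(5832000, -4160, -360, -259200, 93600)), -37835) = Add(Mul(Rational(-1, 172), 5661880), -37835) = Add(Rational(-1415470, 43), -37835) = Rational(-3042375, 43)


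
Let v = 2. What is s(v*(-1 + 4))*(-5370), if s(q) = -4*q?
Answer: 128880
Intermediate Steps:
s(v*(-1 + 4))*(-5370) = -8*(-1 + 4)*(-5370) = -8*3*(-5370) = -4*6*(-5370) = -24*(-5370) = 128880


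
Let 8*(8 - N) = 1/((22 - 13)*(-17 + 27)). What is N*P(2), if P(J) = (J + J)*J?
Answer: 5759/90 ≈ 63.989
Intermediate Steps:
P(J) = 2*J² (P(J) = (2*J)*J = 2*J²)
N = 5759/720 (N = 8 - 1/((-17 + 27)*(22 - 13))/8 = 8 - 1/(8*(9*10)) = 8 - ⅛/90 = 8 - ⅛*1/90 = 8 - 1/720 = 5759/720 ≈ 7.9986)
N*P(2) = 5759*(2*2²)/720 = 5759*(2*4)/720 = (5759/720)*8 = 5759/90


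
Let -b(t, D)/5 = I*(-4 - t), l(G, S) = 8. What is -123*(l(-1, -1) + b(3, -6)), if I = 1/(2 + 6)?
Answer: -12177/8 ≈ -1522.1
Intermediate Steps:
I = ⅛ (I = 1/8 = ⅛ ≈ 0.12500)
b(t, D) = 5/2 + 5*t/8 (b(t, D) = -5*(-4 - t)/8 = -5*(-½ - t/8) = 5/2 + 5*t/8)
-123*(l(-1, -1) + b(3, -6)) = -123*(8 + (5/2 + (5/8)*3)) = -123*(8 + (5/2 + 15/8)) = -123*(8 + 35/8) = -123*99/8 = -12177/8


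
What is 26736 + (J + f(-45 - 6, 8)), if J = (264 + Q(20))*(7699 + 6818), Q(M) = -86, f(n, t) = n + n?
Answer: 2610660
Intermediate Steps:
f(n, t) = 2*n
J = 2584026 (J = (264 - 86)*(7699 + 6818) = 178*14517 = 2584026)
26736 + (J + f(-45 - 6, 8)) = 26736 + (2584026 + 2*(-45 - 6)) = 26736 + (2584026 + 2*(-51)) = 26736 + (2584026 - 102) = 26736 + 2583924 = 2610660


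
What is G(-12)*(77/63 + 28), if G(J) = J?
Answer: -1052/3 ≈ -350.67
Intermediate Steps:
G(-12)*(77/63 + 28) = -12*(77/63 + 28) = -12*(77*(1/63) + 28) = -12*(11/9 + 28) = -12*263/9 = -1052/3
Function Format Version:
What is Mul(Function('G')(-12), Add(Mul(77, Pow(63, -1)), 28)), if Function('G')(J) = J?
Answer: Rational(-1052, 3) ≈ -350.67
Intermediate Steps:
Mul(Function('G')(-12), Add(Mul(77, Pow(63, -1)), 28)) = Mul(-12, Add(Mul(77, Pow(63, -1)), 28)) = Mul(-12, Add(Mul(77, Rational(1, 63)), 28)) = Mul(-12, Add(Rational(11, 9), 28)) = Mul(-12, Rational(263, 9)) = Rational(-1052, 3)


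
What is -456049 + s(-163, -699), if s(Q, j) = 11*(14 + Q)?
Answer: -457688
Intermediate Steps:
s(Q, j) = 154 + 11*Q
-456049 + s(-163, -699) = -456049 + (154 + 11*(-163)) = -456049 + (154 - 1793) = -456049 - 1639 = -457688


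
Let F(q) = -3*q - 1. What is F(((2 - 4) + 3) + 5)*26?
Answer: -494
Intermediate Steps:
F(q) = -1 - 3*q
F(((2 - 4) + 3) + 5)*26 = (-1 - 3*(((2 - 4) + 3) + 5))*26 = (-1 - 3*((-2 + 3) + 5))*26 = (-1 - 3*(1 + 5))*26 = (-1 - 3*6)*26 = (-1 - 18)*26 = -19*26 = -494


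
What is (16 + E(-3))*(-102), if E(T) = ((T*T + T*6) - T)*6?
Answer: 2040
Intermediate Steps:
E(T) = 6*T² + 30*T (E(T) = ((T² + 6*T) - T)*6 = (T² + 5*T)*6 = 6*T² + 30*T)
(16 + E(-3))*(-102) = (16 + 6*(-3)*(5 - 3))*(-102) = (16 + 6*(-3)*2)*(-102) = (16 - 36)*(-102) = -20*(-102) = 2040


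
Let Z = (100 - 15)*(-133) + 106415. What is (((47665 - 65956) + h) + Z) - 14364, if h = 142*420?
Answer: 122095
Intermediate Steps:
h = 59640
Z = 95110 (Z = 85*(-133) + 106415 = -11305 + 106415 = 95110)
(((47665 - 65956) + h) + Z) - 14364 = (((47665 - 65956) + 59640) + 95110) - 14364 = ((-18291 + 59640) + 95110) - 14364 = (41349 + 95110) - 14364 = 136459 - 14364 = 122095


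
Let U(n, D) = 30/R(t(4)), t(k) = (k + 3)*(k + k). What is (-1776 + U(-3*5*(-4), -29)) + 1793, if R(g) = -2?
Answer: 2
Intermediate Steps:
t(k) = 2*k*(3 + k) (t(k) = (3 + k)*(2*k) = 2*k*(3 + k))
U(n, D) = -15 (U(n, D) = 30/(-2) = 30*(-1/2) = -15)
(-1776 + U(-3*5*(-4), -29)) + 1793 = (-1776 - 15) + 1793 = -1791 + 1793 = 2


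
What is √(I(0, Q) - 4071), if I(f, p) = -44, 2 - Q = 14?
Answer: I*√4115 ≈ 64.148*I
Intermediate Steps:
Q = -12 (Q = 2 - 1*14 = 2 - 14 = -12)
√(I(0, Q) - 4071) = √(-44 - 4071) = √(-4115) = I*√4115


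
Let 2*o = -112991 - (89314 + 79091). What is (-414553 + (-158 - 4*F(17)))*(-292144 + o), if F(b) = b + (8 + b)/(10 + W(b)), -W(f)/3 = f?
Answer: 7360841364438/41 ≈ 1.7953e+11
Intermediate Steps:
W(f) = -3*f
F(b) = b + (8 + b)/(10 - 3*b)
o = -140698 (o = (-112991 - (89314 + 79091))/2 = (-112991 - 1*168405)/2 = (-112991 - 168405)/2 = (½)*(-281396) = -140698)
(-414553 + (-158 - 4*F(17)))*(-292144 + o) = (-414553 + (-158 - 4*(-8 - 11*17 + 3*17²)/(-10 + 3*17)))*(-292144 - 140698) = (-414553 + (-158 - 4*(-8 - 187 + 3*289)/(-10 + 51)))*(-432842) = (-414553 + (-158 - 4*(-8 - 187 + 867)/41))*(-432842) = (-414553 + (-158 - 4*672/41))*(-432842) = (-414553 + (-158 - 2688/41))*(-432842) = (-414553 - 9166/41)*(-432842) = -17005839/41*(-432842) = 7360841364438/41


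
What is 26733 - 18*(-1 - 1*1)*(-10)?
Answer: 26373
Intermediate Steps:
26733 - 18*(-1 - 1*1)*(-10) = 26733 - 18*(-1 - 1)*(-10) = 26733 - 18*(-2)*(-10) = 26733 - (-36)*(-10) = 26733 - 1*360 = 26733 - 360 = 26373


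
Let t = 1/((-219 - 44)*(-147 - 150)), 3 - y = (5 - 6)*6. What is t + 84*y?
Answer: 59051917/78111 ≈ 756.00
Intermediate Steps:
y = 9 (y = 3 - (5 - 6)*6 = 3 - (-1)*6 = 3 - 1*(-6) = 3 + 6 = 9)
t = 1/78111 (t = 1/(-263*(-297)) = 1/78111 ≈ 1.2802e-5)
t + 84*y = 1/78111 + 84*9 = 1/78111 + 756 = 59051917/78111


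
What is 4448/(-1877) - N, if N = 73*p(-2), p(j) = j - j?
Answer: -4448/1877 ≈ -2.3697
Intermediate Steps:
p(j) = 0
N = 0 (N = 73*0 = 0)
4448/(-1877) - N = 4448/(-1877) - 1*0 = 4448*(-1/1877) + 0 = -4448/1877 + 0 = -4448/1877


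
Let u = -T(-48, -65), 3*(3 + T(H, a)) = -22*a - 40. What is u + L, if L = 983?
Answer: 1568/3 ≈ 522.67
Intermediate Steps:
T(H, a) = -49/3 - 22*a/3 (T(H, a) = -3 + (-22*a - 40)/3 = -3 + (-40 - 22*a)/3 = -3 + (-40/3 - 22*a/3) = -49/3 - 22*a/3)
u = -1381/3 (u = -(-49/3 - 22/3*(-65)) = -(-49/3 + 1430/3) = -1*1381/3 = -1381/3 ≈ -460.33)
u + L = -1381/3 + 983 = 1568/3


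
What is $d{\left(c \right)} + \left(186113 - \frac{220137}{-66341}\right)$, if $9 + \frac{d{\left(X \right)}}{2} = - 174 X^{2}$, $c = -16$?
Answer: $\frac{6435761524}{66341} \approx 97010.0$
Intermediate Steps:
$d{\left(X \right)} = -18 - 348 X^{2}$ ($d{\left(X \right)} = -18 + 2 \left(- 174 X^{2}\right) = -18 - 348 X^{2}$)
$d{\left(c \right)} + \left(186113 - \frac{220137}{-66341}\right) = \left(-18 - 348 \left(-16\right)^{2}\right) + \left(186113 - \frac{220137}{-66341}\right) = \left(-18 - 89088\right) + \left(186113 - 220137 \left(- \frac{1}{66341}\right)\right) = \left(-18 - 89088\right) + \left(186113 - - \frac{220137}{66341}\right) = -89106 + \left(186113 + \frac{220137}{66341}\right) = -89106 + \frac{12347142670}{66341} = \frac{6435761524}{66341}$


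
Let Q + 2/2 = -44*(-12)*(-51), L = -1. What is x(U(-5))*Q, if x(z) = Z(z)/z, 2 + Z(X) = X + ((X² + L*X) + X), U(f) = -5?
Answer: 484722/5 ≈ 96944.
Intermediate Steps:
Z(X) = -2 + X + X² (Z(X) = -2 + (X + ((X² - X) + X)) = -2 + (X + X²) = -2 + X + X²)
x(z) = (-2 + z + z²)/z
Q = -26929 (Q = -1 - 44*(-12)*(-51) = -1 + 528*(-51) = -1 - 26928 = -26929)
x(U(-5))*Q = (1 - 5 - 2/(-5))*(-26929) = (1 - 5 - 2*(-⅕))*(-26929) = (1 - 5 + ⅖)*(-26929) = -18/5*(-26929) = 484722/5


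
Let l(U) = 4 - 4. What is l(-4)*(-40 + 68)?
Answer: 0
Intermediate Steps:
l(U) = 0
l(-4)*(-40 + 68) = 0*(-40 + 68) = 0*28 = 0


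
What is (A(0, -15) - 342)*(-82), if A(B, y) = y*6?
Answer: 35424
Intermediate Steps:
A(B, y) = 6*y
(A(0, -15) - 342)*(-82) = (6*(-15) - 342)*(-82) = (-90 - 342)*(-82) = -432*(-82) = 35424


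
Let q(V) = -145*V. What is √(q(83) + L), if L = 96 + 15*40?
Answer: I*√11339 ≈ 106.48*I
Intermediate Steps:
L = 696 (L = 96 + 600 = 696)
√(q(83) + L) = √(-145*83 + 696) = √(-12035 + 696) = √(-11339) = I*√11339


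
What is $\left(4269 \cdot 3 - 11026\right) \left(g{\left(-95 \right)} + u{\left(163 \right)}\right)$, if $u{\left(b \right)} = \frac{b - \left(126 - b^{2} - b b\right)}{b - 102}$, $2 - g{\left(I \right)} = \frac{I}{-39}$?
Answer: $\frac{283971956}{183} \approx 1.5518 \cdot 10^{6}$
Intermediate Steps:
$g{\left(I \right)} = 2 + \frac{I}{39}$ ($g{\left(I \right)} = 2 - \frac{I}{-39} = 2 - I \left(- \frac{1}{39}\right) = 2 - - \frac{I}{39} = 2 + \frac{I}{39}$)
$u{\left(b \right)} = \frac{-126 + b + 2 b^{2}}{-102 + b}$ ($u{\left(b \right)} = \frac{b + \left(\left(b^{2} + b^{2}\right) - 126\right)}{-102 + b} = \frac{b + \left(2 b^{2} - 126\right)}{-102 + b} = \frac{b + \left(-126 + 2 b^{2}\right)}{-102 + b} = \frac{-126 + b + 2 b^{2}}{-102 + b}$)
$\left(4269 \cdot 3 - 11026\right) \left(g{\left(-95 \right)} + u{\left(163 \right)}\right) = \left(4269 \cdot 3 - 11026\right) \left(\left(2 + \frac{1}{39} \left(-95\right)\right) + \frac{-126 + 163 + 2 \cdot 163^{2}}{-102 + 163}\right) = \left(12807 - 11026\right) \left(\left(2 - \frac{95}{39}\right) + \frac{-126 + 163 + 2 \cdot 26569}{61}\right) = 1781 \left(- \frac{17}{39} + \frac{-126 + 163 + 53138}{61}\right) = 1781 \left(- \frac{17}{39} + \frac{1}{61} \cdot 53175\right) = 1781 \left(- \frac{17}{39} + \frac{53175}{61}\right) = 1781 \cdot \frac{2072788}{2379} = \frac{283971956}{183}$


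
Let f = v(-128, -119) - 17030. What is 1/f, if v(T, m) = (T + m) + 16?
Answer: -1/17261 ≈ -5.7934e-5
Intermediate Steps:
v(T, m) = 16 + T + m
f = -17261 (f = (16 - 128 - 119) - 17030 = -231 - 17030 = -17261)
1/f = 1/(-17261) = -1/17261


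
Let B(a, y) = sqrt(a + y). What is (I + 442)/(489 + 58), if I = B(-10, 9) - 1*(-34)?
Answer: 476/547 + I/547 ≈ 0.8702 + 0.0018282*I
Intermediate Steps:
I = 34 + I (I = sqrt(-10 + 9) - 1*(-34) = sqrt(-1) + 34 = I + 34 = 34 + I ≈ 34.0 + 1.0*I)
(I + 442)/(489 + 58) = ((34 + I) + 442)/(489 + 58) = (476 + I)/547 = (476 + I)*(1/547) = 476/547 + I/547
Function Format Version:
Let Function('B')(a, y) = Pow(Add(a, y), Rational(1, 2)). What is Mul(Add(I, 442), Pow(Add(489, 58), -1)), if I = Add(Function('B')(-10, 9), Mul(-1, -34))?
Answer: Add(Rational(476, 547), Mul(Rational(1, 547), I)) ≈ Add(0.87020, Mul(0.0018282, I))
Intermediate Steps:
I = Add(34, I) (I = Add(Pow(Add(-10, 9), Rational(1, 2)), Mul(-1, -34)) = Add(Pow(-1, Rational(1, 2)), 34) = Add(I, 34) = Add(34, I) ≈ Add(34.000, Mul(1.0000, I)))
Mul(Add(I, 442), Pow(Add(489, 58), -1)) = Mul(Add(Add(34, I), 442), Pow(Add(489, 58), -1)) = Mul(Add(476, I), Pow(547, -1)) = Mul(Add(476, I), Rational(1, 547)) = Add(Rational(476, 547), Mul(Rational(1, 547), I))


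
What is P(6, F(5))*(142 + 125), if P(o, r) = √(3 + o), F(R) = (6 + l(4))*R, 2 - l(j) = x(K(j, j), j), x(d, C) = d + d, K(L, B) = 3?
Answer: 801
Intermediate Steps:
x(d, C) = 2*d
l(j) = -4 (l(j) = 2 - 2*3 = 2 - 1*6 = 2 - 6 = -4)
F(R) = 2*R (F(R) = (6 - 4)*R = 2*R)
P(6, F(5))*(142 + 125) = √(3 + 6)*(142 + 125) = √9*267 = 3*267 = 801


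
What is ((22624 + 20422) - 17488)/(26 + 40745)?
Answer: 25558/40771 ≈ 0.62687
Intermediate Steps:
((22624 + 20422) - 17488)/(26 + 40745) = (43046 - 17488)/40771 = 25558*(1/40771) = 25558/40771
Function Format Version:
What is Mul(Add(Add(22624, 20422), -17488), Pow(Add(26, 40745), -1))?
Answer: Rational(25558, 40771) ≈ 0.62687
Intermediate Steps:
Mul(Add(Add(22624, 20422), -17488), Pow(Add(26, 40745), -1)) = Mul(Add(43046, -17488), Pow(40771, -1)) = Mul(25558, Rational(1, 40771)) = Rational(25558, 40771)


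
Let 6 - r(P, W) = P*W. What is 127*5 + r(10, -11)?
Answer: 751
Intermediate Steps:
r(P, W) = 6 - P*W
127*5 + r(10, -11) = 127*5 + (6 - 1*10*(-11)) = 635 + (6 + 110) = 635 + 116 = 751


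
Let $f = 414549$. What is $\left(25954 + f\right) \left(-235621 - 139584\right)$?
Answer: $-165278928115$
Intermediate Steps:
$\left(25954 + f\right) \left(-235621 - 139584\right) = \left(25954 + 414549\right) \left(-235621 - 139584\right) = 440503 \left(-375205\right) = -165278928115$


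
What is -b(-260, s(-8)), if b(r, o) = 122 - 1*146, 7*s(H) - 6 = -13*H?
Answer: 24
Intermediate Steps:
s(H) = 6/7 - 13*H/7 (s(H) = 6/7 + (-13*H)/7 = 6/7 - 13*H/7)
b(r, o) = -24 (b(r, o) = 122 - 146 = -24)
-b(-260, s(-8)) = -1*(-24) = 24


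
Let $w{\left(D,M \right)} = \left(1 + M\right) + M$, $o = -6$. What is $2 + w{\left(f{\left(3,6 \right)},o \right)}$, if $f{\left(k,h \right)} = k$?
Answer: $-9$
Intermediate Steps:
$w{\left(D,M \right)} = 1 + 2 M$
$2 + w{\left(f{\left(3,6 \right)},o \right)} = 2 + \left(1 + 2 \left(-6\right)\right) = 2 + \left(1 - 12\right) = 2 - 11 = -9$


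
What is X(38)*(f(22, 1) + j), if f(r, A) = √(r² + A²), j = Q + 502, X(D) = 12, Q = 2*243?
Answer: 11856 + 12*√485 ≈ 12120.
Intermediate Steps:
Q = 486
j = 988 (j = 486 + 502 = 988)
f(r, A) = √(A² + r²)
X(38)*(f(22, 1) + j) = 12*(√(1² + 22²) + 988) = 12*(√(1 + 484) + 988) = 12*(√485 + 988) = 12*(988 + √485) = 11856 + 12*√485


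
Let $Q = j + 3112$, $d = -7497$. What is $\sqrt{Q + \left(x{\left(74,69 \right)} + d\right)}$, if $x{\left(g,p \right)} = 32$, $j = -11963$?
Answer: $2 i \sqrt{4079} \approx 127.73 i$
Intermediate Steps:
$Q = -8851$ ($Q = -11963 + 3112 = -8851$)
$\sqrt{Q + \left(x{\left(74,69 \right)} + d\right)} = \sqrt{-8851 + \left(32 - 7497\right)} = \sqrt{-8851 - 7465} = \sqrt{-16316} = 2 i \sqrt{4079}$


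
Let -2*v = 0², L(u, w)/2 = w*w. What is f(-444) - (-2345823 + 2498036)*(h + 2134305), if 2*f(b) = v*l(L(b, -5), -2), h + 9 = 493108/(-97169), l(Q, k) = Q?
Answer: -31566984480109108/97169 ≈ -3.2487e+11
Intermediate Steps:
L(u, w) = 2*w² (L(u, w) = 2*(w*w) = 2*w²)
v = 0 (v = -½*0² = -½*0 = 0)
h = -1367629/97169 (h = -9 + 493108/(-97169) = -9 + 493108*(-1/97169) = -9 - 493108/97169 = -1367629/97169 ≈ -14.075)
f(b) = 0 (f(b) = (0*(2*(-5)²))/2 = (0*(2*25))/2 = (0*50)/2 = (½)*0 = 0)
f(-444) - (-2345823 + 2498036)*(h + 2134305) = 0 - (-2345823 + 2498036)*(-1367629/97169 + 2134305) = 0 - 152213*207386914916/97169 = 0 - 1*31566984480109108/97169 = 0 - 31566984480109108/97169 = -31566984480109108/97169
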